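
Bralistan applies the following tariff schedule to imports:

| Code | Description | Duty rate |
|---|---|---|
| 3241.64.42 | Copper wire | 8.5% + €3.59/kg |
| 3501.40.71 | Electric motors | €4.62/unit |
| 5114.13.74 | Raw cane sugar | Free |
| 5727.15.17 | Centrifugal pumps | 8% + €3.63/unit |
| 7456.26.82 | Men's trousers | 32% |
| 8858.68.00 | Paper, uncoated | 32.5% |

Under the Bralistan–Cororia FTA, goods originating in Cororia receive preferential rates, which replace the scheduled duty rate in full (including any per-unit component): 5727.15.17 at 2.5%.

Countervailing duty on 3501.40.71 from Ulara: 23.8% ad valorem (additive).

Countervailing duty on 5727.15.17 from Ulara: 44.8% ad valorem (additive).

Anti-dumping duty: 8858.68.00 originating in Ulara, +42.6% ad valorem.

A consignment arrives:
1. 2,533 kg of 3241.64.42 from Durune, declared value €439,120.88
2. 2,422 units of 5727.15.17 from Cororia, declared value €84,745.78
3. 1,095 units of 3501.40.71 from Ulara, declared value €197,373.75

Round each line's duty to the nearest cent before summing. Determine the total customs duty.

€100,571.23

Line 1 (3241.64.42, Durune, 2,533 kg, €439,120.88):
Base rate for 3241.64.42 is 8.5% + €3.59/kg.
Duty = €439,120.88 × 8.5% + 2,533 × €3.59 = €46,418.74.
Line 2 (5727.15.17, Cororia, 2,422 units, €84,745.78):
Base rate for 5727.15.17 is 8% + €3.63/unit.
Origin Cororia qualifies under the Bralistan–Cororia agreement and 5727.15.17 is covered: preferential rate 2.5% applies instead.
The additional-duty order on 5727.15.17 targets Ulara, not Cororia; it does not apply.
Duty = €84,745.78 × 2.5% = €2,118.64.
Line 3 (3501.40.71, Ulara, 1,095 units, €197,373.75):
Base rate for 3501.40.71 is €4.62/unit.
Additional duty on 3501.40.71 from Ulara: +23.8% ad valorem. Applied ad valorem rate = 23.8%.
Duty = €197,373.75 × 23.8% + 1,095 × €4.62 = €52,033.85.
Total = €46,418.74 + €2,118.64 + €52,033.85 = €100,571.23.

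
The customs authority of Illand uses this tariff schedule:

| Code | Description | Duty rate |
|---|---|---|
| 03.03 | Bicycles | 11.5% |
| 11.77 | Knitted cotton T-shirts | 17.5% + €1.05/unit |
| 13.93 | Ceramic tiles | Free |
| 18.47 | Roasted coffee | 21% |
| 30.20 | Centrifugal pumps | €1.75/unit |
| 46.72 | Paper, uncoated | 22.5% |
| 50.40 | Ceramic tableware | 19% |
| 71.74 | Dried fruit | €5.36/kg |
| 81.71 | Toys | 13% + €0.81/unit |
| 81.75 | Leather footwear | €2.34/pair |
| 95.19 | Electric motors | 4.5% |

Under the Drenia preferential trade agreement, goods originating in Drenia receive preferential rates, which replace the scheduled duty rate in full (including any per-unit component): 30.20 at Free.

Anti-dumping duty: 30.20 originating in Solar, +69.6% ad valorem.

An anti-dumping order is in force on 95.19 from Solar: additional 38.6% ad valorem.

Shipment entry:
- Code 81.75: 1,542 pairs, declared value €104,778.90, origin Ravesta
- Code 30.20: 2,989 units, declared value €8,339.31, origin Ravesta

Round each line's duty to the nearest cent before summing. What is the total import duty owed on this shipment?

€8,839.03

Line 1 (81.75, Ravesta, 1,542 pairs, €104,778.90):
Base rate for 81.75 is €2.34/pair.
Duty = 1,542 × €2.34 = €3,608.28.
Line 2 (30.20, Ravesta, 2,989 units, €8,339.31):
Base rate for 30.20 is €1.75/unit.
30.20 has an FTA preferential rate, but origin Ravesta is not Drenia; base rate stands.
The additional-duty order on 30.20 targets Solar, not Ravesta; it does not apply.
Duty = 2,989 × €1.75 = €5,230.75.
Total = €3,608.28 + €5,230.75 = €8,839.03.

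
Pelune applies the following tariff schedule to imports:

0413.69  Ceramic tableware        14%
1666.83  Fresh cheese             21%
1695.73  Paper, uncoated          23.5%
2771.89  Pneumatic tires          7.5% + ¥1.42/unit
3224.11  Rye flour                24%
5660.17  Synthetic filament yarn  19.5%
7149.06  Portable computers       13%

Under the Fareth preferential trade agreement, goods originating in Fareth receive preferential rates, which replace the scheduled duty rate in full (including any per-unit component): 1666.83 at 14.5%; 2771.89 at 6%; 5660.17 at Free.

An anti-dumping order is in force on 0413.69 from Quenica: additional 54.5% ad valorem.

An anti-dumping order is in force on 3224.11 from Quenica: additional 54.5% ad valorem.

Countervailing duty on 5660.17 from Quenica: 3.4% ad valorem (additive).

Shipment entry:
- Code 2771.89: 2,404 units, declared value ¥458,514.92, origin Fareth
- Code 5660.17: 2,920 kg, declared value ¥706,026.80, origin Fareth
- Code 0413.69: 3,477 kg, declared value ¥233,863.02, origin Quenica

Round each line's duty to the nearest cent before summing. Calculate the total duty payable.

Line 1 (2771.89, Fareth, 2,404 units, ¥458,514.92):
Base rate for 2771.89 is 7.5% + ¥1.42/unit.
Origin Fareth qualifies under the Pelune–Fareth agreement and 2771.89 is covered: preferential rate 6% applies instead.
Duty = ¥458,514.92 × 6% = ¥27,510.90.
Line 2 (5660.17, Fareth, 2,920 kg, ¥706,026.80):
Base rate for 5660.17 is 19.5%.
Origin Fareth qualifies under the Pelune–Fareth agreement and 5660.17 is covered: preferential rate Free applies instead.
The additional-duty order on 5660.17 targets Quenica, not Fareth; it does not apply.
Duty = ¥706,026.80 × 0% = ¥0.00.
Line 3 (0413.69, Quenica, 3,477 kg, ¥233,863.02):
Base rate for 0413.69 is 14%.
Additional duty on 0413.69 from Quenica: +54.5%. Applied ad valorem rate: 14% + 54.5% = 68.5%.
Duty = ¥233,863.02 × 68.5% = ¥160,196.17.
Total = ¥27,510.90 + ¥0.00 + ¥160,196.17 = ¥187,707.07.

¥187,707.07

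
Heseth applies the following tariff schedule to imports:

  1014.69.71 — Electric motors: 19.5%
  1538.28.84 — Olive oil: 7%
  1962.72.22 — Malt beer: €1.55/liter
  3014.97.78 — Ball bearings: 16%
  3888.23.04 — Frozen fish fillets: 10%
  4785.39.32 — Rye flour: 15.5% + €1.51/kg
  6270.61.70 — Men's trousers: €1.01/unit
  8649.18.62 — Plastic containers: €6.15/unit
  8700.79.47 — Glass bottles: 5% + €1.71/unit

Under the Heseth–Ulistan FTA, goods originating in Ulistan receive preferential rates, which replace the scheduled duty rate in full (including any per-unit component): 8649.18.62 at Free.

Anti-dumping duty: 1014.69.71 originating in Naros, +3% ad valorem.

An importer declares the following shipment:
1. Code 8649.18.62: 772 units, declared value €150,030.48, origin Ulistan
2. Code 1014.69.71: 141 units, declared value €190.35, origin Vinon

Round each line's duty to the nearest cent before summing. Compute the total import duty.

€37.12

Line 1 (8649.18.62, Ulistan, 772 units, €150,030.48):
Base rate for 8649.18.62 is €6.15/unit.
Origin Ulistan qualifies under the Heseth–Ulistan agreement and 8649.18.62 is covered: preferential rate Free applies instead.
Duty = €150,030.48 × 0% = €0.00.
Line 2 (1014.69.71, Vinon, 141 units, €190.35):
Base rate for 1014.69.71 is 19.5%.
The additional-duty order on 1014.69.71 targets Naros, not Vinon; it does not apply.
Duty = €190.35 × 19.5% = €37.12.
Total = €0.00 + €37.12 = €37.12.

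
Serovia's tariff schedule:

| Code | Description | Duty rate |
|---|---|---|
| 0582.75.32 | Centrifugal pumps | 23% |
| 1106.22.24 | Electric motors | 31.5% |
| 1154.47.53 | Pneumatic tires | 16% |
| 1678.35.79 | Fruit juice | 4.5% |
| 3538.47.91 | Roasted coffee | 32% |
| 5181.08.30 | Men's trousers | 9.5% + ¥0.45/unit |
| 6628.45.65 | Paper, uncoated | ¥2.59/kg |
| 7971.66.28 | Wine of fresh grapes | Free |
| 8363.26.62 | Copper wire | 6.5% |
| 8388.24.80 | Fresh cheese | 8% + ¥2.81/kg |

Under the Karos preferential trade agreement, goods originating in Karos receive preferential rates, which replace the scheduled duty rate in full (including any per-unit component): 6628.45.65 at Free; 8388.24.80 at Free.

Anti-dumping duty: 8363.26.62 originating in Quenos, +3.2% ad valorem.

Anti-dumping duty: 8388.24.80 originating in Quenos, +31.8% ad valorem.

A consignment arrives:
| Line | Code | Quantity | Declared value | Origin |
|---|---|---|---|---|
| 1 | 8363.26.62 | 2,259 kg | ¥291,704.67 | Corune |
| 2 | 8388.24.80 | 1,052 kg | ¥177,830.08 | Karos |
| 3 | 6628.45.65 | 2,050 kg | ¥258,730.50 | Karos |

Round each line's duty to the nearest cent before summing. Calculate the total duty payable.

¥18,960.80

Line 1 (8363.26.62, Corune, 2,259 kg, ¥291,704.67):
Base rate for 8363.26.62 is 6.5%.
The additional-duty order on 8363.26.62 targets Quenos, not Corune; it does not apply.
Duty = ¥291,704.67 × 6.5% = ¥18,960.80.
Line 2 (8388.24.80, Karos, 1,052 kg, ¥177,830.08):
Base rate for 8388.24.80 is 8% + ¥2.81/kg.
Origin Karos qualifies under the Serovia–Karos agreement and 8388.24.80 is covered: preferential rate Free applies instead.
The additional-duty order on 8388.24.80 targets Quenos, not Karos; it does not apply.
Duty = ¥177,830.08 × 0% = ¥0.00.
Line 3 (6628.45.65, Karos, 2,050 kg, ¥258,730.50):
Base rate for 6628.45.65 is ¥2.59/kg.
Origin Karos qualifies under the Serovia–Karos agreement and 6628.45.65 is covered: preferential rate Free applies instead.
Duty = ¥258,730.50 × 0% = ¥0.00.
Total = ¥18,960.80 + ¥0.00 + ¥0.00 = ¥18,960.80.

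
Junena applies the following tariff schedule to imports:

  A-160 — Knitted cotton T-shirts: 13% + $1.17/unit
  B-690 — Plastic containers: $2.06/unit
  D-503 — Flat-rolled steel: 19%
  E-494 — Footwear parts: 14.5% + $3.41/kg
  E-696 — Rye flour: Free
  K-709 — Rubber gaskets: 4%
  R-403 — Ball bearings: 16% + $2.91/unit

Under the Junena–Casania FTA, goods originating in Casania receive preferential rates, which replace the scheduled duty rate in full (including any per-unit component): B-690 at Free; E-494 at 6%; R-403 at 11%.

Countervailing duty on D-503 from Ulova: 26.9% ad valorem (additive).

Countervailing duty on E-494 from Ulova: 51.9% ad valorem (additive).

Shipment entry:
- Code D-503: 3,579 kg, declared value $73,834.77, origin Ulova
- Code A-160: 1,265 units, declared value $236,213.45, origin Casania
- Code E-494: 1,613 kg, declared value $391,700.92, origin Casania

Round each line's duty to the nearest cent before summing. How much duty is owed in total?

Line 1 (D-503, Ulova, 3,579 kg, $73,834.77):
Base rate for D-503 is 19%.
Additional duty on D-503 from Ulova: +26.9%. Applied ad valorem rate: 19% + 26.9% = 45.9%.
Duty = $73,834.77 × 45.9% = $33,890.16.
Line 2 (A-160, Casania, 1,265 units, $236,213.45):
Base rate for A-160 is 13% + $1.17/unit.
Origin Casania is the FTA partner but A-160 is not on the preference list; base rate stands.
Duty = $236,213.45 × 13% + 1,265 × $1.17 = $32,187.80.
Line 3 (E-494, Casania, 1,613 kg, $391,700.92):
Base rate for E-494 is 14.5% + $3.41/kg.
Origin Casania qualifies under the Junena–Casania agreement and E-494 is covered: preferential rate 6% applies instead.
The additional-duty order on E-494 targets Ulova, not Casania; it does not apply.
Duty = $391,700.92 × 6% = $23,502.06.
Total = $33,890.16 + $32,187.80 + $23,502.06 = $89,580.02.

$89,580.02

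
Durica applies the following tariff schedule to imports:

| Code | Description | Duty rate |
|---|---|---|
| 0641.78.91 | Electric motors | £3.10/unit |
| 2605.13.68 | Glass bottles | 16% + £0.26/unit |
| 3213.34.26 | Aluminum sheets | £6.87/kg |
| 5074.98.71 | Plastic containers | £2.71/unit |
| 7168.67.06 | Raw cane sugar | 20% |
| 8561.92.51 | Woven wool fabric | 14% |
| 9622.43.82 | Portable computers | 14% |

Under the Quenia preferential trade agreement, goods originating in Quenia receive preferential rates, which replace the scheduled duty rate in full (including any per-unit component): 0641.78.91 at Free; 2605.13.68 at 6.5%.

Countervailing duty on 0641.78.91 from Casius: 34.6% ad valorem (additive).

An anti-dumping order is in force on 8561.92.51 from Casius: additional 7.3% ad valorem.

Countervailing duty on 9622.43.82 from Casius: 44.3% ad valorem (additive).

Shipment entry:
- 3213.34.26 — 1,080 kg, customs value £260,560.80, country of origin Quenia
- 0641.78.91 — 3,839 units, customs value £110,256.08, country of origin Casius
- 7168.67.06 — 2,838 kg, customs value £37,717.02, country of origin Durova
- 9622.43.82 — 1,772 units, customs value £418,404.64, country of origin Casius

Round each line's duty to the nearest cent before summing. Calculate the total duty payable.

Line 1 (3213.34.26, Quenia, 1,080 kg, £260,560.80):
Base rate for 3213.34.26 is £6.87/kg.
Origin Quenia is the FTA partner but 3213.34.26 is not on the preference list; base rate stands.
Duty = 1,080 × £6.87 = £7,419.60.
Line 2 (0641.78.91, Casius, 3,839 units, £110,256.08):
Base rate for 0641.78.91 is £3.10/unit.
0641.78.91 has an FTA preferential rate, but origin Casius is not Quenia; base rate stands.
Additional duty on 0641.78.91 from Casius: +34.6% ad valorem. Applied ad valorem rate = 34.6%.
Duty = £110,256.08 × 34.6% + 3,839 × £3.10 = £50,049.50.
Line 3 (7168.67.06, Durova, 2,838 kg, £37,717.02):
Base rate for 7168.67.06 is 20%.
Duty = £37,717.02 × 20% = £7,543.40.
Line 4 (9622.43.82, Casius, 1,772 units, £418,404.64):
Base rate for 9622.43.82 is 14%.
Additional duty on 9622.43.82 from Casius: +44.3%. Applied ad valorem rate: 14% + 44.3% = 58.3%.
Duty = £418,404.64 × 58.3% = £243,929.91.
Total = £7,419.60 + £50,049.50 + £7,543.40 + £243,929.91 = £308,942.41.

£308,942.41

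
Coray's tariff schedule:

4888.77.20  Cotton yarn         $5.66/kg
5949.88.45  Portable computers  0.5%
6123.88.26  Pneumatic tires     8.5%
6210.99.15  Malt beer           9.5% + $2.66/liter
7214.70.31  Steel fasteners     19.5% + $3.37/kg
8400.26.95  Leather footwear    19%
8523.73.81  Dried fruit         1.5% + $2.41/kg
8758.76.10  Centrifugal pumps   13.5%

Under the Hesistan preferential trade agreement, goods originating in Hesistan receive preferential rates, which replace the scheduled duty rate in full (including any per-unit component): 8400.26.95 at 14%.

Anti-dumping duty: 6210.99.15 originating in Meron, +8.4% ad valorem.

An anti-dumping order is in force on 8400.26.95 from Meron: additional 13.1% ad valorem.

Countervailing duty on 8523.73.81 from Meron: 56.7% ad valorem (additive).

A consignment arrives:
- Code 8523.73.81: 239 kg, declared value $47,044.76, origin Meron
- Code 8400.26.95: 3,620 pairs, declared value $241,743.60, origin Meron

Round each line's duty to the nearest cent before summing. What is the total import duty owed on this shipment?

$105,555.74

Line 1 (8523.73.81, Meron, 239 kg, $47,044.76):
Base rate for 8523.73.81 is 1.5% + $2.41/kg.
Additional duty on 8523.73.81 from Meron: +56.7%. Applied ad valorem rate: 1.5% + 56.7% = 58.2%.
Duty = $47,044.76 × 58.2% + 239 × $2.41 = $27,956.04.
Line 2 (8400.26.95, Meron, 3,620 pairs, $241,743.60):
Base rate for 8400.26.95 is 19%.
8400.26.95 has an FTA preferential rate, but origin Meron is not Hesistan; base rate stands.
Additional duty on 8400.26.95 from Meron: +13.1%. Applied ad valorem rate: 19% + 13.1% = 32.1%.
Duty = $241,743.60 × 32.1% = $77,599.70.
Total = $27,956.04 + $77,599.70 = $105,555.74.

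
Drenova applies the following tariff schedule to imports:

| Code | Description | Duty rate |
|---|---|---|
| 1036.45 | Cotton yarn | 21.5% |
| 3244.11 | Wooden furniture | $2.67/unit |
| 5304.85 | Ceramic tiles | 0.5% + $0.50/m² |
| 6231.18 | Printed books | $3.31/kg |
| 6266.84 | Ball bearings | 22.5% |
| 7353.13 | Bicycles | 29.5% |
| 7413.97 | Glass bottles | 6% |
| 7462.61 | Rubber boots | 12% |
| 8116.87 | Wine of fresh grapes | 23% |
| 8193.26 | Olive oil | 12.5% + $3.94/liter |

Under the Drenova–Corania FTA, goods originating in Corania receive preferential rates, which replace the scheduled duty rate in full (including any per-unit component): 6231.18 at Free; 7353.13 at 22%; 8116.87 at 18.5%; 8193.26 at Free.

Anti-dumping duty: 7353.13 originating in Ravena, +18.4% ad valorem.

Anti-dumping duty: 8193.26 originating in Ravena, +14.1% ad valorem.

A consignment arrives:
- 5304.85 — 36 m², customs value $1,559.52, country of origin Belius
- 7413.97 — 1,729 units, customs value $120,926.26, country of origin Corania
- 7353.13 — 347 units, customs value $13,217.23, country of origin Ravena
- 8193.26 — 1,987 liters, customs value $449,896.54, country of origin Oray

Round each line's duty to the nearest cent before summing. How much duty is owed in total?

Line 1 (5304.85, Belius, 36 m², $1,559.52):
Base rate for 5304.85 is 0.5% + $0.50/m².
Duty = $1,559.52 × 0.5% + 36 × $0.50 = $25.80.
Line 2 (7413.97, Corania, 1,729 units, $120,926.26):
Base rate for 7413.97 is 6%.
Origin Corania is the FTA partner but 7413.97 is not on the preference list; base rate stands.
Duty = $120,926.26 × 6% = $7,255.58.
Line 3 (7353.13, Ravena, 347 units, $13,217.23):
Base rate for 7353.13 is 29.5%.
7353.13 has an FTA preferential rate, but origin Ravena is not Corania; base rate stands.
Additional duty on 7353.13 from Ravena: +18.4%. Applied ad valorem rate: 29.5% + 18.4% = 47.9%.
Duty = $13,217.23 × 47.9% = $6,331.05.
Line 4 (8193.26, Oray, 1,987 liters, $449,896.54):
Base rate for 8193.26 is 12.5% + $3.94/liter.
8193.26 has an FTA preferential rate, but origin Oray is not Corania; base rate stands.
The additional-duty order on 8193.26 targets Ravena, not Oray; it does not apply.
Duty = $449,896.54 × 12.5% + 1,987 × $3.94 = $64,065.85.
Total = $25.80 + $7,255.58 + $6,331.05 + $64,065.85 = $77,678.28.

$77,678.28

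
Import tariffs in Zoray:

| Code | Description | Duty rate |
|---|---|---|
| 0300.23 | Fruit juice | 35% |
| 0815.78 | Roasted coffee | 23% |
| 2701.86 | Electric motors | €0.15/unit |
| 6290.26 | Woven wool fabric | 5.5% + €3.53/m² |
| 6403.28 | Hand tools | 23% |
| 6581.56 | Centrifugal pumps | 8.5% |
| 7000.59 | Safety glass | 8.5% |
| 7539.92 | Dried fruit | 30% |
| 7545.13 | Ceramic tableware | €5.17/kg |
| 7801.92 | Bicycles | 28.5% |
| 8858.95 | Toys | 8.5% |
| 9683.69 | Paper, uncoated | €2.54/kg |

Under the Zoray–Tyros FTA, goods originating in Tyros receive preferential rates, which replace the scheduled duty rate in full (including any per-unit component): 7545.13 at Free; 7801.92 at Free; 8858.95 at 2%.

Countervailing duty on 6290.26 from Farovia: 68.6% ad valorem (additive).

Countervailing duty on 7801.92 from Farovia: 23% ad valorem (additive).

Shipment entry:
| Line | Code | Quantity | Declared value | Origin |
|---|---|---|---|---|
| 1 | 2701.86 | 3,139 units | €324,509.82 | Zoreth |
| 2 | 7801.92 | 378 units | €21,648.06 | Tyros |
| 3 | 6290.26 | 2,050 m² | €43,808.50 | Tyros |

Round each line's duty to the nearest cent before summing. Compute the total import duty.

Line 1 (2701.86, Zoreth, 3,139 units, €324,509.82):
Base rate for 2701.86 is €0.15/unit.
Duty = 3,139 × €0.15 = €470.85.
Line 2 (7801.92, Tyros, 378 units, €21,648.06):
Base rate for 7801.92 is 28.5%.
Origin Tyros qualifies under the Zoray–Tyros agreement and 7801.92 is covered: preferential rate Free applies instead.
The additional-duty order on 7801.92 targets Farovia, not Tyros; it does not apply.
Duty = €21,648.06 × 0% = €0.00.
Line 3 (6290.26, Tyros, 2,050 m², €43,808.50):
Base rate for 6290.26 is 5.5% + €3.53/m².
Origin Tyros is the FTA partner but 6290.26 is not on the preference list; base rate stands.
The additional-duty order on 6290.26 targets Farovia, not Tyros; it does not apply.
Duty = €43,808.50 × 5.5% + 2,050 × €3.53 = €9,645.97.
Total = €470.85 + €0.00 + €9,645.97 = €10,116.82.

€10,116.82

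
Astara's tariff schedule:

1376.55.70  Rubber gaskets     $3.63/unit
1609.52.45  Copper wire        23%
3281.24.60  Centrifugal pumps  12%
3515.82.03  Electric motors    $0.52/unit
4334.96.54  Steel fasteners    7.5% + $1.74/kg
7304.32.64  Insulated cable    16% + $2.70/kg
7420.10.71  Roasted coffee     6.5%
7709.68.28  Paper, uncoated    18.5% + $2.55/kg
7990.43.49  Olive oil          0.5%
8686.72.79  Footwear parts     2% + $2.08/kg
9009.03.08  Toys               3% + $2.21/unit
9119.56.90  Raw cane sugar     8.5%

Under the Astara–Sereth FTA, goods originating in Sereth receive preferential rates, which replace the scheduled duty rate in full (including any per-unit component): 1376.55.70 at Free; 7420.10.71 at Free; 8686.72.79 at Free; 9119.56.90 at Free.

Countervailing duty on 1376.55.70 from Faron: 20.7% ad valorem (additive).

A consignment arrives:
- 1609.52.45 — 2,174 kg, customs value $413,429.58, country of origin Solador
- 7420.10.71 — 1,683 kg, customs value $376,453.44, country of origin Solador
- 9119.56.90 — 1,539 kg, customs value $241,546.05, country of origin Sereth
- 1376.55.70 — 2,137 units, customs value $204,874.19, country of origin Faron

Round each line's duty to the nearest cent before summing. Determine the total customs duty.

Line 1 (1609.52.45, Solador, 2,174 kg, $413,429.58):
Base rate for 1609.52.45 is 23%.
Duty = $413,429.58 × 23% = $95,088.80.
Line 2 (7420.10.71, Solador, 1,683 kg, $376,453.44):
Base rate for 7420.10.71 is 6.5%.
7420.10.71 has an FTA preferential rate, but origin Solador is not Sereth; base rate stands.
Duty = $376,453.44 × 6.5% = $24,469.47.
Line 3 (9119.56.90, Sereth, 1,539 kg, $241,546.05):
Base rate for 9119.56.90 is 8.5%.
Origin Sereth qualifies under the Astara–Sereth agreement and 9119.56.90 is covered: preferential rate Free applies instead.
Duty = $241,546.05 × 0% = $0.00.
Line 4 (1376.55.70, Faron, 2,137 units, $204,874.19):
Base rate for 1376.55.70 is $3.63/unit.
1376.55.70 has an FTA preferential rate, but origin Faron is not Sereth; base rate stands.
Additional duty on 1376.55.70 from Faron: +20.7% ad valorem. Applied ad valorem rate = 20.7%.
Duty = $204,874.19 × 20.7% + 2,137 × $3.63 = $50,166.27.
Total = $95,088.80 + $24,469.47 + $0.00 + $50,166.27 = $169,724.54.

$169,724.54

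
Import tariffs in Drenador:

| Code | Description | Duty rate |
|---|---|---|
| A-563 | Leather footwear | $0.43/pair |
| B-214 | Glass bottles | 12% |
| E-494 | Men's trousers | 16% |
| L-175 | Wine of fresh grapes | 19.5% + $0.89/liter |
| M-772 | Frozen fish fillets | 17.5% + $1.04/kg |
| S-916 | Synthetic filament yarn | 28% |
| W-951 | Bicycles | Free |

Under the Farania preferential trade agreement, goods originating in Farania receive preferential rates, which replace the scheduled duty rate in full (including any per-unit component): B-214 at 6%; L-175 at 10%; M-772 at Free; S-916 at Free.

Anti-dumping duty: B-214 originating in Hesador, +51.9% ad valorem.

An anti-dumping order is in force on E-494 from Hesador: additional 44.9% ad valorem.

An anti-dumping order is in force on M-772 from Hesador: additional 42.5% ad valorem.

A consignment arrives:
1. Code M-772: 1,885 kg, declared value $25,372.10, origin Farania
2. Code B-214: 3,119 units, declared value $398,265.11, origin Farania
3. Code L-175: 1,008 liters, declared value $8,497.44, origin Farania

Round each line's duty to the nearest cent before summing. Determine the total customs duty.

Line 1 (M-772, Farania, 1,885 kg, $25,372.10):
Base rate for M-772 is 17.5% + $1.04/kg.
Origin Farania qualifies under the Drenador–Farania agreement and M-772 is covered: preferential rate Free applies instead.
The additional-duty order on M-772 targets Hesador, not Farania; it does not apply.
Duty = $25,372.10 × 0% = $0.00.
Line 2 (B-214, Farania, 3,119 units, $398,265.11):
Base rate for B-214 is 12%.
Origin Farania qualifies under the Drenador–Farania agreement and B-214 is covered: preferential rate 6% applies instead.
The additional-duty order on B-214 targets Hesador, not Farania; it does not apply.
Duty = $398,265.11 × 6% = $23,895.91.
Line 3 (L-175, Farania, 1,008 liters, $8,497.44):
Base rate for L-175 is 19.5% + $0.89/liter.
Origin Farania qualifies under the Drenador–Farania agreement and L-175 is covered: preferential rate 10% applies instead.
Duty = $8,497.44 × 10% = $849.74.
Total = $0.00 + $23,895.91 + $849.74 = $24,745.65.

$24,745.65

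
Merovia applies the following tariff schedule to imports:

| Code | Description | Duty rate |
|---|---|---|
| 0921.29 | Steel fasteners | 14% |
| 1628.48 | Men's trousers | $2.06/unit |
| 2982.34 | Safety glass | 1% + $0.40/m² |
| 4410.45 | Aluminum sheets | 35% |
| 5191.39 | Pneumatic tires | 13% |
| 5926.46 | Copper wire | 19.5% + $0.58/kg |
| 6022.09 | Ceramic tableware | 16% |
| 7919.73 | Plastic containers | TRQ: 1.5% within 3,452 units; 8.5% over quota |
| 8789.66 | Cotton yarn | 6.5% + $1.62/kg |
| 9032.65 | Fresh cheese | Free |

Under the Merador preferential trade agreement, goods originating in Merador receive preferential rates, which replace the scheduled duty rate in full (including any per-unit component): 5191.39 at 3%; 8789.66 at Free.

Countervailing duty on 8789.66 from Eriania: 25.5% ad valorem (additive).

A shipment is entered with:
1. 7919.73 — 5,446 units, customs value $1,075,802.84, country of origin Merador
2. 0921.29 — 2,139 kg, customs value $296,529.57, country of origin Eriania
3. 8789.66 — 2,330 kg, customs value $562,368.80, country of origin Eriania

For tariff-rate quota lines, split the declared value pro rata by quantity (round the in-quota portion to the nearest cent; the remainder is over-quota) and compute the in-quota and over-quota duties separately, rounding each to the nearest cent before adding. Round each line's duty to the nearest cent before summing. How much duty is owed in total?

$268,956.43

Line 1 (7919.73, Merador, 5,446 units, $1,075,802.84):
Code 7919.73 is under a tariff-rate quota (threshold 3,452 units). In-quota: 3,452 units at 1.5%; over-quota: 1,994 units at 8.5%.
Pro-rata value split: in-quota = $1,075,802.84 × 3,452/5,446 = $681,908.08; over-quota = $1,075,802.84 − $681,908.08 = $393,894.76.
In-quota duty = $681,908.08 × 1.5% = $10,228.62. Over-quota duty = $393,894.76 × 8.5% = $33,481.05.
Line duty = $10,228.62 + $33,481.05 = $43,709.67.
Line 2 (0921.29, Eriania, 2,139 kg, $296,529.57):
Base rate for 0921.29 is 14%.
Duty = $296,529.57 × 14% = $41,514.14.
Line 3 (8789.66, Eriania, 2,330 kg, $562,368.80):
Base rate for 8789.66 is 6.5% + $1.62/kg.
8789.66 has an FTA preferential rate, but origin Eriania is not Merador; base rate stands.
Additional duty on 8789.66 from Eriania: +25.5%. Applied ad valorem rate: 6.5% + 25.5% = 32%.
Duty = $562,368.80 × 32% + 2,330 × $1.62 = $183,732.62.
Total = $43,709.67 + $41,514.14 + $183,732.62 = $268,956.43.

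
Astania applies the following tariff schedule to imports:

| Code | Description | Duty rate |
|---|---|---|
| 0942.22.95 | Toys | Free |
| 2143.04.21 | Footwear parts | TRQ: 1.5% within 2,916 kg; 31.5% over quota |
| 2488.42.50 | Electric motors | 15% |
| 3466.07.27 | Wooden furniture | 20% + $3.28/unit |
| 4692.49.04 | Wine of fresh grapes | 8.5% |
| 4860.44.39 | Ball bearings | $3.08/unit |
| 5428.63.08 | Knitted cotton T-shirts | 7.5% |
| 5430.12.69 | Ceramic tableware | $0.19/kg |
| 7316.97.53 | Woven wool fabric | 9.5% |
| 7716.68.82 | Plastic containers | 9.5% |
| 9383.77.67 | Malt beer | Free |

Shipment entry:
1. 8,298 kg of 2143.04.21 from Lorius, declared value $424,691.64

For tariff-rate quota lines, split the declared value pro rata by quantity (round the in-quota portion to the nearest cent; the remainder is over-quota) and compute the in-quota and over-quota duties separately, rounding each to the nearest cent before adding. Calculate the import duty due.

Line 1 (2143.04.21, Lorius, 8,298 kg, $424,691.64):
Code 2143.04.21 is under a tariff-rate quota (threshold 2,916 kg). In-quota: 2,916 kg at 1.5%; over-quota: 5,382 kg at 31.5%.
Pro-rata value split: in-quota = $424,691.64 × 2,916/8,298 = $149,240.88; over-quota = $424,691.64 − $149,240.88 = $275,450.76.
In-quota duty = $149,240.88 × 1.5% = $2,238.61. Over-quota duty = $275,450.76 × 31.5% = $86,766.99.
Line duty = $2,238.61 + $86,766.99 = $89,005.60.

$89,005.60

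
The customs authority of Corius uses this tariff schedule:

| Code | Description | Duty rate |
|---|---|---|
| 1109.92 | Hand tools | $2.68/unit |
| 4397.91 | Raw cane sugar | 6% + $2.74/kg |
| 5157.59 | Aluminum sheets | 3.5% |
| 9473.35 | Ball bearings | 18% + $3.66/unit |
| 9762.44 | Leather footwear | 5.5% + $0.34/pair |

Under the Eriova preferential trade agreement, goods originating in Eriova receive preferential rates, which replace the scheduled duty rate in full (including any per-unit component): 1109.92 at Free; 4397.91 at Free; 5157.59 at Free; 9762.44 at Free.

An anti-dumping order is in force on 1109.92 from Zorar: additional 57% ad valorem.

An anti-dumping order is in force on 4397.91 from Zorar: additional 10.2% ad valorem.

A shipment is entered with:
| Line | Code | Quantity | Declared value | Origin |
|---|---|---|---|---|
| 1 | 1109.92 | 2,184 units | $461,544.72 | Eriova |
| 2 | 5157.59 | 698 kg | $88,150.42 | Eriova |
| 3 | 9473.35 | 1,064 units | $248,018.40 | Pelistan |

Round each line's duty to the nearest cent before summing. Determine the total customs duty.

Line 1 (1109.92, Eriova, 2,184 units, $461,544.72):
Base rate for 1109.92 is $2.68/unit.
Origin Eriova qualifies under the Corius–Eriova agreement and 1109.92 is covered: preferential rate Free applies instead.
The additional-duty order on 1109.92 targets Zorar, not Eriova; it does not apply.
Duty = $461,544.72 × 0% = $0.00.
Line 2 (5157.59, Eriova, 698 kg, $88,150.42):
Base rate for 5157.59 is 3.5%.
Origin Eriova qualifies under the Corius–Eriova agreement and 5157.59 is covered: preferential rate Free applies instead.
Duty = $88,150.42 × 0% = $0.00.
Line 3 (9473.35, Pelistan, 1,064 units, $248,018.40):
Base rate for 9473.35 is 18% + $3.66/unit.
Duty = $248,018.40 × 18% + 1,064 × $3.66 = $48,537.55.
Total = $0.00 + $0.00 + $48,537.55 = $48,537.55.

$48,537.55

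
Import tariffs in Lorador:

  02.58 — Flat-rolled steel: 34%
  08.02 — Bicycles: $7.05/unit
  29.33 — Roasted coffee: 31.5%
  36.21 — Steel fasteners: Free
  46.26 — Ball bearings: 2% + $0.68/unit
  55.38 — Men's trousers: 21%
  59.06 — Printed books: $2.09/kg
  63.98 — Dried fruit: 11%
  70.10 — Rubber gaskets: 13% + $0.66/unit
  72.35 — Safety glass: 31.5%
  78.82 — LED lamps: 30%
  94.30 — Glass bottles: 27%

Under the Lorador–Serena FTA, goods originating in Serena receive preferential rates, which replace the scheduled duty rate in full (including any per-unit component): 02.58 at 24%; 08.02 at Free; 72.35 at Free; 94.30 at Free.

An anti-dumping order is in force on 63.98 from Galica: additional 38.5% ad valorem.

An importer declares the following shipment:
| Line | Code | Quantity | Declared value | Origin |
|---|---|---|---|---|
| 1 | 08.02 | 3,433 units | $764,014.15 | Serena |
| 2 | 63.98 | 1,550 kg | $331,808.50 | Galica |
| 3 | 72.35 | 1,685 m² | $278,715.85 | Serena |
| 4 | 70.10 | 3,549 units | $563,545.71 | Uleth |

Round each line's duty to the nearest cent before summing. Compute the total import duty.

Line 1 (08.02, Serena, 3,433 units, $764,014.15):
Base rate for 08.02 is $7.05/unit.
Origin Serena qualifies under the Lorador–Serena agreement and 08.02 is covered: preferential rate Free applies instead.
Duty = $764,014.15 × 0% = $0.00.
Line 2 (63.98, Galica, 1,550 kg, $331,808.50):
Base rate for 63.98 is 11%.
Additional duty on 63.98 from Galica: +38.5%. Applied ad valorem rate: 11% + 38.5% = 49.5%.
Duty = $331,808.50 × 49.5% = $164,245.21.
Line 3 (72.35, Serena, 1,685 m², $278,715.85):
Base rate for 72.35 is 31.5%.
Origin Serena qualifies under the Lorador–Serena agreement and 72.35 is covered: preferential rate Free applies instead.
Duty = $278,715.85 × 0% = $0.00.
Line 4 (70.10, Uleth, 3,549 units, $563,545.71):
Base rate for 70.10 is 13% + $0.66/unit.
Duty = $563,545.71 × 13% + 3,549 × $0.66 = $75,603.28.
Total = $0.00 + $164,245.21 + $0.00 + $75,603.28 = $239,848.49.

$239,848.49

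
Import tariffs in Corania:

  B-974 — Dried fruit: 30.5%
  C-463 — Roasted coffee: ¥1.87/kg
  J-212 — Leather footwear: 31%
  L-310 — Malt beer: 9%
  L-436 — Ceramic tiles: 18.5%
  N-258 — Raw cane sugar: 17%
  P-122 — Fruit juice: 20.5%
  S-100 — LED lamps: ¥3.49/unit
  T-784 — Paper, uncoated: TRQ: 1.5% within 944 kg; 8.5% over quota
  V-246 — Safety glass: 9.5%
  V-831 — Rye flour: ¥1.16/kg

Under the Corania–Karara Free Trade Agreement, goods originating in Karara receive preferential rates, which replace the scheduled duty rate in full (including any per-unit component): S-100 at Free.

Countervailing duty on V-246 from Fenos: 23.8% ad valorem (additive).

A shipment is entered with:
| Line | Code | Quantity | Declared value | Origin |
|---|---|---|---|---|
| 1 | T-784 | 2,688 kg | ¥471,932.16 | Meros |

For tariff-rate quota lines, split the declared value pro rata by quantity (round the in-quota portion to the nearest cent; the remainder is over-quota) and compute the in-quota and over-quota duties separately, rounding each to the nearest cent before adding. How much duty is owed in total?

¥28,512.57

Line 1 (T-784, Meros, 2,688 kg, ¥471,932.16):
Code T-784 is under a tariff-rate quota (threshold 944 kg). In-quota: 944 kg at 1.5%; over-quota: 1,744 kg at 8.5%.
Pro-rata value split: in-quota = ¥471,932.16 × 944/2,688 = ¥165,738.08; over-quota = ¥471,932.16 − ¥165,738.08 = ¥306,194.08.
In-quota duty = ¥165,738.08 × 1.5% = ¥2,486.07. Over-quota duty = ¥306,194.08 × 8.5% = ¥26,026.50.
Line duty = ¥2,486.07 + ¥26,026.50 = ¥28,512.57.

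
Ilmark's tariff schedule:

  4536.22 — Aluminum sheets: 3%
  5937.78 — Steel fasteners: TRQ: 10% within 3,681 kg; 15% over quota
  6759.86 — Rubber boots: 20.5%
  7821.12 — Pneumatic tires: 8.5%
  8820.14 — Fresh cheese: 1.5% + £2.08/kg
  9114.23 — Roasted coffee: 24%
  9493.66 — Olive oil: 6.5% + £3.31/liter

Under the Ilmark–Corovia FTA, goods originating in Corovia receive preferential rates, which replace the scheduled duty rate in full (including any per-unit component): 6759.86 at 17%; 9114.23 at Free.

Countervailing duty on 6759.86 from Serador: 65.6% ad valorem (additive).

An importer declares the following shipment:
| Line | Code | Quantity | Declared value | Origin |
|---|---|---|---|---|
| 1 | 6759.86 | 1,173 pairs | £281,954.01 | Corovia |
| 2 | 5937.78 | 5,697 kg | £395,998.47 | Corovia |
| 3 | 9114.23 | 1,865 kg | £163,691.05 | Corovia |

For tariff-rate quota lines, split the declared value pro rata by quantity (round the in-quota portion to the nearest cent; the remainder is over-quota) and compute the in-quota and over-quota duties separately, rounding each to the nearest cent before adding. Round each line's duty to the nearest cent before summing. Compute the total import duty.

Line 1 (6759.86, Corovia, 1,173 pairs, £281,954.01):
Base rate for 6759.86 is 20.5%.
Origin Corovia qualifies under the Ilmark–Corovia agreement and 6759.86 is covered: preferential rate 17% applies instead.
The additional-duty order on 6759.86 targets Serador, not Corovia; it does not apply.
Duty = £281,954.01 × 17% = £47,932.18.
Line 2 (5937.78, Corovia, 5,697 kg, £395,998.47):
Code 5937.78 is under a tariff-rate quota (threshold 3,681 kg). In-quota: 3,681 kg at 10%; over-quota: 2,016 kg at 15%.
Pro-rata value split: in-quota = £395,998.47 × 3,681/5,697 = £255,866.31; over-quota = £395,998.47 − £255,866.31 = £140,132.16.
In-quota duty = £255,866.31 × 10% = £25,586.63. Over-quota duty = £140,132.16 × 15% = £21,019.82.
Line duty = £25,586.63 + £21,019.82 = £46,606.45.
Line 3 (9114.23, Corovia, 1,865 kg, £163,691.05):
Base rate for 9114.23 is 24%.
Origin Corovia qualifies under the Ilmark–Corovia agreement and 9114.23 is covered: preferential rate Free applies instead.
Duty = £163,691.05 × 0% = £0.00.
Total = £47,932.18 + £46,606.45 + £0.00 = £94,538.63.

£94,538.63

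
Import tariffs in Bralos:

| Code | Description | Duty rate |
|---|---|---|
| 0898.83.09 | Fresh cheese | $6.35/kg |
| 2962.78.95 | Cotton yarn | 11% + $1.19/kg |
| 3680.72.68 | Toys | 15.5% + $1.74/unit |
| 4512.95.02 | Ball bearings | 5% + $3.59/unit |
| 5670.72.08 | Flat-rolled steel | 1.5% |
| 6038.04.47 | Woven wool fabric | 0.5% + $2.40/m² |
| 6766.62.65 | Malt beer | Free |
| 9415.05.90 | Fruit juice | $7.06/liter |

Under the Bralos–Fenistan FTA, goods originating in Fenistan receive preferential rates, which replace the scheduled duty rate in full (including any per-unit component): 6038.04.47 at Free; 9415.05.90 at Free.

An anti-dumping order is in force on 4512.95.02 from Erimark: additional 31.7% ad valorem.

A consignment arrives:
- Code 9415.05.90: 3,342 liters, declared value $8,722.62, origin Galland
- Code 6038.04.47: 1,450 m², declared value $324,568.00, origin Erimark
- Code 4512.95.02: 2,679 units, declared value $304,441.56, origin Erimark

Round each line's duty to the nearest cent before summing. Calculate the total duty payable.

Line 1 (9415.05.90, Galland, 3,342 liters, $8,722.62):
Base rate for 9415.05.90 is $7.06/liter.
9415.05.90 has an FTA preferential rate, but origin Galland is not Fenistan; base rate stands.
Duty = 3,342 × $7.06 = $23,594.52.
Line 2 (6038.04.47, Erimark, 1,450 m², $324,568.00):
Base rate for 6038.04.47 is 0.5% + $2.40/m².
6038.04.47 has an FTA preferential rate, but origin Erimark is not Fenistan; base rate stands.
Duty = $324,568.00 × 0.5% + 1,450 × $2.40 = $5,102.84.
Line 3 (4512.95.02, Erimark, 2,679 units, $304,441.56):
Base rate for 4512.95.02 is 5% + $3.59/unit.
Additional duty on 4512.95.02 from Erimark: +31.7%. Applied ad valorem rate: 5% + 31.7% = 36.7%.
Duty = $304,441.56 × 36.7% + 2,679 × $3.59 = $121,347.66.
Total = $23,594.52 + $5,102.84 + $121,347.66 = $150,045.02.

$150,045.02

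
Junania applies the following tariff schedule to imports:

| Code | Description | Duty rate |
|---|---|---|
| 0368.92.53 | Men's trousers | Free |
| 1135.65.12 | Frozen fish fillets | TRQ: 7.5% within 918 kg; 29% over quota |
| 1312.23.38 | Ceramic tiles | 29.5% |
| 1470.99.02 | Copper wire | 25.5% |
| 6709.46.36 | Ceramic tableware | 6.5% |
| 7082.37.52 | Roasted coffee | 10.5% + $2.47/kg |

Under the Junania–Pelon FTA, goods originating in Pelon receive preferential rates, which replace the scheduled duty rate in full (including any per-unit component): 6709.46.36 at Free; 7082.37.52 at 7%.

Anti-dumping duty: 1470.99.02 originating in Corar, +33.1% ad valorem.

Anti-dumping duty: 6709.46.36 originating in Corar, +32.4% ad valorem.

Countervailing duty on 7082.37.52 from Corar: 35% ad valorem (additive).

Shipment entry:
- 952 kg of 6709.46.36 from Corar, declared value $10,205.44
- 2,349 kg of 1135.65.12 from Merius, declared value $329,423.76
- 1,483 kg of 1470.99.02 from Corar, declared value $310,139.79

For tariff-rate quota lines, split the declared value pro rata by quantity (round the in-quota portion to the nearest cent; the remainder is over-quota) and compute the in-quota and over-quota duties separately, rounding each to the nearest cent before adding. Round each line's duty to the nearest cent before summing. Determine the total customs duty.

$253,565.56

Line 1 (6709.46.36, Corar, 952 kg, $10,205.44):
Base rate for 6709.46.36 is 6.5%.
6709.46.36 has an FTA preferential rate, but origin Corar is not Pelon; base rate stands.
Additional duty on 6709.46.36 from Corar: +32.4%. Applied ad valorem rate: 6.5% + 32.4% = 38.9%.
Duty = $10,205.44 × 38.9% = $3,969.92.
Line 2 (1135.65.12, Merius, 2,349 kg, $329,423.76):
Code 1135.65.12 is under a tariff-rate quota (threshold 918 kg). In-quota: 918 kg at 7.5%; over-quota: 1,431 kg at 29%.
Pro-rata value split: in-quota = $329,423.76 × 918/2,349 = $128,740.32; over-quota = $329,423.76 − $128,740.32 = $200,683.44.
In-quota duty = $128,740.32 × 7.5% = $9,655.52. Over-quota duty = $200,683.44 × 29% = $58,198.20.
Line duty = $9,655.52 + $58,198.20 = $67,853.72.
Line 3 (1470.99.02, Corar, 1,483 kg, $310,139.79):
Base rate for 1470.99.02 is 25.5%.
Additional duty on 1470.99.02 from Corar: +33.1%. Applied ad valorem rate: 25.5% + 33.1% = 58.6%.
Duty = $310,139.79 × 58.6% = $181,741.92.
Total = $3,969.92 + $67,853.72 + $181,741.92 = $253,565.56.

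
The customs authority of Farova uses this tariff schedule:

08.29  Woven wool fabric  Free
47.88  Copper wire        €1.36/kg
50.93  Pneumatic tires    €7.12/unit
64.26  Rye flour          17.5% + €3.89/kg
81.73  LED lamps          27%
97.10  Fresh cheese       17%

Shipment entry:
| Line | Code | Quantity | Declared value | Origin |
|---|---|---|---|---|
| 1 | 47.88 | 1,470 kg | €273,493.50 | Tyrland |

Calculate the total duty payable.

€1,999.20

Line 1 (47.88, Tyrland, 1,470 kg, €273,493.50):
Base rate for 47.88 is €1.36/kg.
Duty = 1,470 × €1.36 = €1,999.20.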